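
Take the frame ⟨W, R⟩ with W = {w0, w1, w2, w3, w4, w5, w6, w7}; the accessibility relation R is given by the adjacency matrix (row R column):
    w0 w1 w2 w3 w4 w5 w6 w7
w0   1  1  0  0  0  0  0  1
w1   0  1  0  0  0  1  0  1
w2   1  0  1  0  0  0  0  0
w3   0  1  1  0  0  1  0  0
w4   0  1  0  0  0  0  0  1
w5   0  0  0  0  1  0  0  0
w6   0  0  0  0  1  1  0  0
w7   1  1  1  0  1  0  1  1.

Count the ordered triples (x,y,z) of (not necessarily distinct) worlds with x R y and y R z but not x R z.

Enumerating: (w0,w1,w5), (w0,w7,w2), (w0,w7,w4), (w0,w7,w6), (w1,w5,w4), (w1,w7,w0), (w1,w7,w2), (w1,w7,w4), (w1,w7,w6), (w2,w0,w1), (w2,w0,w7), (w3,w1,w7), … and 13 more.
Total: 25.

25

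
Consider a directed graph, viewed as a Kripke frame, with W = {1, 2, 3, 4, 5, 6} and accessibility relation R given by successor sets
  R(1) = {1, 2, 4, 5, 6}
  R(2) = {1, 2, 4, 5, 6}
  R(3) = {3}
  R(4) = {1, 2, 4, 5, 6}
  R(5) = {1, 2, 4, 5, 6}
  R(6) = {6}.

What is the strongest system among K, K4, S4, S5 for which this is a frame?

S4

Transitive (axiom 4): yes — every two-step R-path is closed by a direct edge.
Reflexive (axiom T): yes — every world is R-related to itself.
Euclidean (axiom 5): no — 1 R 6 and 1 R 2, but not 6 R 2.
So F validates K, K4, S4; S5 would additionally require R to be Euclidean. The strongest is S4.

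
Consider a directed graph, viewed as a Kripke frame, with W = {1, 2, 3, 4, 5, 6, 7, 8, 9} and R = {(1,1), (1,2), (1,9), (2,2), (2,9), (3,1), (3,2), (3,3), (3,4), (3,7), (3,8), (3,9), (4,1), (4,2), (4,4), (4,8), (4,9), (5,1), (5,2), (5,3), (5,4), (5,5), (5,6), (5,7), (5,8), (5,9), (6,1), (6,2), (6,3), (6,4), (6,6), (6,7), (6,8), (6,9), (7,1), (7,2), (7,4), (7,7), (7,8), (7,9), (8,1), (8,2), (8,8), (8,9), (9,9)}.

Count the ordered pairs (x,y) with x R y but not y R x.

36

Enumerating: (1,2), (1,9), (2,9), (3,1), (3,2), (3,4), (3,7), (3,8), (3,9), (4,1), (4,2), (4,8), … and 24 more.
Total: 36.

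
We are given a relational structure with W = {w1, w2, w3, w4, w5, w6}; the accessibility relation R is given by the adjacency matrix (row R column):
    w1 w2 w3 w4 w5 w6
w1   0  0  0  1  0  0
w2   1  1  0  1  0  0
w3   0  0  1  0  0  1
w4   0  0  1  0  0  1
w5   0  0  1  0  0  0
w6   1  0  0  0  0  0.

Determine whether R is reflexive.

Reflexive: no — w1 is not related to itself.

No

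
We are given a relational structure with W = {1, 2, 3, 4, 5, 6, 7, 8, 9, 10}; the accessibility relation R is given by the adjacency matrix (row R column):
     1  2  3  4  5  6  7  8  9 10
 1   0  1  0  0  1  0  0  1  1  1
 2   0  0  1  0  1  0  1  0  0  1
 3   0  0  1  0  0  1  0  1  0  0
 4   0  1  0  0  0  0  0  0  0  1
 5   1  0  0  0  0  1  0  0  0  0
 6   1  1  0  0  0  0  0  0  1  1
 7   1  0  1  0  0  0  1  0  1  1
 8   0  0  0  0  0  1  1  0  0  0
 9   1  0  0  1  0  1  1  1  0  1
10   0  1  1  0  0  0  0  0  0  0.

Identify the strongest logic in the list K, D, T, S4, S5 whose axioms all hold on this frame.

Serial (axiom D): yes — every world has a successor (e.g. 1 R 10).
Reflexive (axiom T): no — 1 is not related to itself.
Transitive (axiom 4): no — 1 R 10 and 10 R 3, but not 1 R 3.
Euclidean (axiom 5): no — 1 R 10 and 1 R 5, but not 10 R 5.
So F validates K, D; T would additionally require R to be reflexive. The strongest is D.

D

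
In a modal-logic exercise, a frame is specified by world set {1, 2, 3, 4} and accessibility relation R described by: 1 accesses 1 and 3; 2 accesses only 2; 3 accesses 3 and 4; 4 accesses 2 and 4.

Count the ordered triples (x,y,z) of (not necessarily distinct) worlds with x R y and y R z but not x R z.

2

Enumerating: (1,3,4), (3,4,2).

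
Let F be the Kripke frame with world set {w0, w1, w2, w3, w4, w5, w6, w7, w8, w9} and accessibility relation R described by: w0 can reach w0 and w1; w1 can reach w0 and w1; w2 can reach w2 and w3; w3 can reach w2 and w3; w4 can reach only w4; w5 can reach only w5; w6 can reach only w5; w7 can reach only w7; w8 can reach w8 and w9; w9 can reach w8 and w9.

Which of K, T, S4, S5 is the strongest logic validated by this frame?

Reflexive (axiom T): no — w6 is not related to itself.
Transitive (axiom 4): yes — every two-step R-path is closed by a direct edge.
Euclidean (axiom 5): yes — any two successors of a common world are R-related.
So F validates K; T would additionally require R to be reflexive. The strongest is K.

K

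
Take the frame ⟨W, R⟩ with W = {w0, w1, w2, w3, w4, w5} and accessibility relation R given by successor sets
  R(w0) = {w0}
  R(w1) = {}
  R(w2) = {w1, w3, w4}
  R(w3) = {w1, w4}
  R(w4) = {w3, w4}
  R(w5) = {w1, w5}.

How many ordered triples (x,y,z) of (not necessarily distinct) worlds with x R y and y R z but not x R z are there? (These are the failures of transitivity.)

Enumerating: (w3,w4,w3), (w4,w3,w1).

2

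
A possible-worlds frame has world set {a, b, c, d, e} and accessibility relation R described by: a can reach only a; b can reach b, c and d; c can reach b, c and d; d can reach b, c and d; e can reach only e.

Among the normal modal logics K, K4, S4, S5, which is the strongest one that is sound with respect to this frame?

S5

Transitive (axiom 4): yes — every two-step R-path is closed by a direct edge.
Reflexive (axiom T): yes — every world is R-related to itself.
Euclidean (axiom 5): yes — any two successors of a common world are R-related.
So F validates K, K4, S4, S5. The strongest is S5.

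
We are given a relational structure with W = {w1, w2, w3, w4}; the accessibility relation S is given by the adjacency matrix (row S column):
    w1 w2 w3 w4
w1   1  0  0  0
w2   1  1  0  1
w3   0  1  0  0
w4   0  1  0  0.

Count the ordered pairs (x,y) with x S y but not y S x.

Enumerating: (w2,w1), (w3,w2).

2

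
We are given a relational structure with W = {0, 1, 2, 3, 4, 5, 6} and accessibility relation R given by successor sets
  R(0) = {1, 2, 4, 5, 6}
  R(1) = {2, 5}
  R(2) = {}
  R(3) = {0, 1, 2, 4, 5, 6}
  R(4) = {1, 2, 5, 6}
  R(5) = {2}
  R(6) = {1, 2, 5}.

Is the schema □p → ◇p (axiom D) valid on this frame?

No

The schema D characterises exactly the serial frames.
Serial: no — 2 has no R-successor.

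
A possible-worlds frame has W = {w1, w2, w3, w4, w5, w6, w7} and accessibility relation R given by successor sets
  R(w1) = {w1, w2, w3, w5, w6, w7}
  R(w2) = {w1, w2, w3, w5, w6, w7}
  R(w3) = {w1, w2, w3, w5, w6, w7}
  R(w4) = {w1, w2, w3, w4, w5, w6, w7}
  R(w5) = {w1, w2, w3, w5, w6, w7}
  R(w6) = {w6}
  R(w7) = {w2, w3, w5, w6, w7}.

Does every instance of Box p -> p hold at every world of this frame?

Yes

By correspondence theory, T is valid on a frame iff R is reflexive.
Reflexive: yes — every world is R-related to itself.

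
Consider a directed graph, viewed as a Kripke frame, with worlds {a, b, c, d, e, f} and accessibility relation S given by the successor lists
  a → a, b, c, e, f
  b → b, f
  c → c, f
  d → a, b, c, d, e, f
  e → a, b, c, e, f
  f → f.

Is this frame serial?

Yes

Serial: yes — every world has a successor (e.g. a S a).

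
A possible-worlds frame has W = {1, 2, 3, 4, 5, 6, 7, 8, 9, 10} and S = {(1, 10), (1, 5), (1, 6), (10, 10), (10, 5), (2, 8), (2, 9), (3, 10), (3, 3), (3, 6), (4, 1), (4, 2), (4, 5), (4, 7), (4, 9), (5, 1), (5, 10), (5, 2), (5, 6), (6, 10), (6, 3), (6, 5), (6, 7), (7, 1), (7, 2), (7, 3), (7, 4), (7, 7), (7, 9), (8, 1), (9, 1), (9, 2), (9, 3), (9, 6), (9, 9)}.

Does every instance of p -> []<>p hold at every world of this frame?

Axiom B corresponds to the accessibility relation being symmetric.
Symmetric: no — 1 S 10 but not 10 S 1.

No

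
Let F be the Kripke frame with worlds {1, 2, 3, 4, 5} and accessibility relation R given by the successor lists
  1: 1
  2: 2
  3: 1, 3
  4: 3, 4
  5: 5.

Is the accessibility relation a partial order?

Reflexive: yes — every world is R-related to itself.
Transitive: no — 4 R 3 and 3 R 1, but not 4 R 1.
Antisymmetric: yes — no distinct pair is related both ways.
So R is not a partial order.

No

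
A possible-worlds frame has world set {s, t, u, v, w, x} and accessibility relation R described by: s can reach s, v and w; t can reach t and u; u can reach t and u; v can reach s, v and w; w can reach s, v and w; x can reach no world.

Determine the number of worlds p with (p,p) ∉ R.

1

Enumerating: x.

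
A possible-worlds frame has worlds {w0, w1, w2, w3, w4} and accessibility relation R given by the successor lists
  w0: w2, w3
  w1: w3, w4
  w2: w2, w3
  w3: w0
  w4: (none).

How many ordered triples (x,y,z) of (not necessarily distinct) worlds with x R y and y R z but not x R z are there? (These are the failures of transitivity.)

Enumerating: (w0,w3,w0), (w1,w3,w0), (w2,w3,w0), (w3,w0,w2), (w3,w0,w3).

5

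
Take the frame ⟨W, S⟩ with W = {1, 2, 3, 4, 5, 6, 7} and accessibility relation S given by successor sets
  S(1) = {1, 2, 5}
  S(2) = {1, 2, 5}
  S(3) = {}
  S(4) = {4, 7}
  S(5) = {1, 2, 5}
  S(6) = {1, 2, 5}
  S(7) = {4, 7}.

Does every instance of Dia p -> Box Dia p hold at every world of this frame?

Yes

By correspondence theory, 5 is valid on a frame iff S is Euclidean.
Euclidean: yes — any two successors of a common world are S-related.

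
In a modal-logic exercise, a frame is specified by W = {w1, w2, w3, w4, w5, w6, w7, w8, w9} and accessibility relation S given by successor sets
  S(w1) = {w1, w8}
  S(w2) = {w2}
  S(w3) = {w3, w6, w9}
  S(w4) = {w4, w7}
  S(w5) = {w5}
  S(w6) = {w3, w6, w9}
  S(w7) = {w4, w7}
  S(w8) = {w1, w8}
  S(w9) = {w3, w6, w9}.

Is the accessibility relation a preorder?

Yes

Reflexive: yes — every world is S-related to itself.
Transitive: yes — every two-step S-path is closed by a direct edge.
So S is a preorder.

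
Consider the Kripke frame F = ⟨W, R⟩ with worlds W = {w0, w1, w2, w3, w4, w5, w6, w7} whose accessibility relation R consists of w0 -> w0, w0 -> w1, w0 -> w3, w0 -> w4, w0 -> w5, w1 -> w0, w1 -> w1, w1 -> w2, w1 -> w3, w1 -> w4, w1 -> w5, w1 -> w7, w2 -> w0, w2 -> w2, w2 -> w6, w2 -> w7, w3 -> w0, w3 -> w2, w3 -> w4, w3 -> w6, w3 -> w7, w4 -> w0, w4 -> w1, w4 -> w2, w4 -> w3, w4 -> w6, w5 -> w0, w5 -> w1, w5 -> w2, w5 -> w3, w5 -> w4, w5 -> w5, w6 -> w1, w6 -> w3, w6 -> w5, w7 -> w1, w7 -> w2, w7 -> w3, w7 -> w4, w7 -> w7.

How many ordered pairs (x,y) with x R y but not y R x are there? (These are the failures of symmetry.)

13

Enumerating: (w1,w2), (w1,w3), (w2,w0), (w2,w6), (w3,w2), (w4,w2), (w4,w6), (w5,w2), (w5,w3), (w5,w4), (w6,w1), (w6,w5), (w7,w4).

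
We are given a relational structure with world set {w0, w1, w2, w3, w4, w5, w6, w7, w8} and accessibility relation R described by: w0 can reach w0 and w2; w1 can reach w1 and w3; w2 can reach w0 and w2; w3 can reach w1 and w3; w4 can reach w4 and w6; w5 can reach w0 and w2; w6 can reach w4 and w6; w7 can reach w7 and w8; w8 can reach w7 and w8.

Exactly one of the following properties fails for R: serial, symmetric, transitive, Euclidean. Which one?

symmetric

Serial: yes — every world has a successor (e.g. w0 R w0).
Symmetric: no — w5 R w0 but not w0 R w5.
Transitive: yes — every two-step R-path is closed by a direct edge.
Euclidean: yes — any two successors of a common world are R-related.
Only symmetric fails.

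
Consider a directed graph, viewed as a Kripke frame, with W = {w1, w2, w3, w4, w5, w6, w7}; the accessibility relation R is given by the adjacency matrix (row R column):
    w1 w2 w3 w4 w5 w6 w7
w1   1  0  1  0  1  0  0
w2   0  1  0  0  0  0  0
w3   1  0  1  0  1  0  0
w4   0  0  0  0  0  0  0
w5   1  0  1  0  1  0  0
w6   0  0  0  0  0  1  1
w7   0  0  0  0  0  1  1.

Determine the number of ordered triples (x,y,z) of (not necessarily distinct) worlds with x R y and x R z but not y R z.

0

R is Euclidean; there are no such tuples.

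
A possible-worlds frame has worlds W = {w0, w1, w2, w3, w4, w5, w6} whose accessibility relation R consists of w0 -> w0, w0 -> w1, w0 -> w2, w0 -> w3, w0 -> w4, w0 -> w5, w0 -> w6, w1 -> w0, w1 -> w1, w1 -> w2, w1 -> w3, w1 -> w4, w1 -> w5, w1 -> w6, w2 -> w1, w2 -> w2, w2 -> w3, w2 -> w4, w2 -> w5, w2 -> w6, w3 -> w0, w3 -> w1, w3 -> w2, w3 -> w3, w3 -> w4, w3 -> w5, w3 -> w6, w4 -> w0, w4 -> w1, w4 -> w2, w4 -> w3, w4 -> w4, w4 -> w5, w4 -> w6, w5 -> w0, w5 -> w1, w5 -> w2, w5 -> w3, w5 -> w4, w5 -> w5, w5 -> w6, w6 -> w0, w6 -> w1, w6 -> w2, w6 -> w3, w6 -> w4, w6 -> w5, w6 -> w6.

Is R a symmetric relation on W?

No

Symmetric: no — w0 R w2 but not w2 R w0.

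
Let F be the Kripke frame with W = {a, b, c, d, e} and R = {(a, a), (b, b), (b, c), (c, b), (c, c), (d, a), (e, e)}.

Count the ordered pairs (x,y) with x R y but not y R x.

Enumerating: (d,a).

1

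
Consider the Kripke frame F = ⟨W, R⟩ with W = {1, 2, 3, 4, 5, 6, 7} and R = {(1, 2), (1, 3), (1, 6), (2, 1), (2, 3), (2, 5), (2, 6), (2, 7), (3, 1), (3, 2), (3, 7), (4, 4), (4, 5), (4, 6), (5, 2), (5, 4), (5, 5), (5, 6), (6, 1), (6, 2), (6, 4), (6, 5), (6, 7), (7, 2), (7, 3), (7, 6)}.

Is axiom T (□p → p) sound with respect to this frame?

No

Axiom T corresponds to the accessibility relation being reflexive.
Reflexive: no — 1 is not related to itself.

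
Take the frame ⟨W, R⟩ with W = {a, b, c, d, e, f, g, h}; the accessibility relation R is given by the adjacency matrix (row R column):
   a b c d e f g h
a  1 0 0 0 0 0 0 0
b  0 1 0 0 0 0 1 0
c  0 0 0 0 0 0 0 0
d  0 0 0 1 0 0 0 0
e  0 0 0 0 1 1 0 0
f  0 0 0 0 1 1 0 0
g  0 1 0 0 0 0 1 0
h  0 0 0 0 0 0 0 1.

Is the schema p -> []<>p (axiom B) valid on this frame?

The schema B characterises exactly the symmetric frames.
Symmetric: yes — every pair in R has its reverse in R.

Yes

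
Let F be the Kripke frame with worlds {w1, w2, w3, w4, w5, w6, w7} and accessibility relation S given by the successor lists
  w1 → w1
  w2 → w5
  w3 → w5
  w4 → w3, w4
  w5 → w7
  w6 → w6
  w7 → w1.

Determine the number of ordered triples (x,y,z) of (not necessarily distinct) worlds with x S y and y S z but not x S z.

4

Enumerating: (w2,w5,w7), (w3,w5,w7), (w4,w3,w5), (w5,w7,w1).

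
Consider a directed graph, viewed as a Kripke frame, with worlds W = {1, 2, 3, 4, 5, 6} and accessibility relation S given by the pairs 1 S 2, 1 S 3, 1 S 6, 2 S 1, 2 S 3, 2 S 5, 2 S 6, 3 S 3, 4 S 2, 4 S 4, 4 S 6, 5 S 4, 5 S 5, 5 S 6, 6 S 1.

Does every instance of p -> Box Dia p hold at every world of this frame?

Axiom B corresponds to the accessibility relation being symmetric.
Symmetric: no — 1 S 3 but not 3 S 1.

No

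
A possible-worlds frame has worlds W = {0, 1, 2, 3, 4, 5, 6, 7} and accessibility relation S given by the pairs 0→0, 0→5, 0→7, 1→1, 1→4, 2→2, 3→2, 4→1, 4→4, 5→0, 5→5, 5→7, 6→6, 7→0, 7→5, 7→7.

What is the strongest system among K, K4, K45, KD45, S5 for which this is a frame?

Transitive (axiom 4): yes — every two-step S-path is closed by a direct edge.
Euclidean (axiom 5): yes — any two successors of a common world are S-related.
Serial (axiom D): yes — every world has a successor (e.g. 0 S 0).
Reflexive (axiom T): no — 3 is not related to itself.
So F validates K, K4, K45, KD45; S5 would additionally require S to be reflexive. The strongest is KD45.

KD45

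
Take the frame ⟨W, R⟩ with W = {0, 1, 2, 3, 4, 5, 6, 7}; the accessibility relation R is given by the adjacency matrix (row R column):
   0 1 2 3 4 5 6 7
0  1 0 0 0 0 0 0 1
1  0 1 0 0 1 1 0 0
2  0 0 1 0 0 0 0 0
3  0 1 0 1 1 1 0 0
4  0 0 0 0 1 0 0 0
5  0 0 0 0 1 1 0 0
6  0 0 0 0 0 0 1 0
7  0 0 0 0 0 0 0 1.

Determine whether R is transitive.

Yes

Transitive: yes — every two-step R-path is closed by a direct edge.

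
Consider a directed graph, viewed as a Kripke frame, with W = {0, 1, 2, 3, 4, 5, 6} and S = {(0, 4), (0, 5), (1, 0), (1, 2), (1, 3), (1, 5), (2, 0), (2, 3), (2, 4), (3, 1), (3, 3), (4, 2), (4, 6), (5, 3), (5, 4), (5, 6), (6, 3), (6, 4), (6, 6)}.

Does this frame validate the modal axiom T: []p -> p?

No

By correspondence theory, T is valid on a frame iff S is reflexive.
Reflexive: no — 0 is not related to itself.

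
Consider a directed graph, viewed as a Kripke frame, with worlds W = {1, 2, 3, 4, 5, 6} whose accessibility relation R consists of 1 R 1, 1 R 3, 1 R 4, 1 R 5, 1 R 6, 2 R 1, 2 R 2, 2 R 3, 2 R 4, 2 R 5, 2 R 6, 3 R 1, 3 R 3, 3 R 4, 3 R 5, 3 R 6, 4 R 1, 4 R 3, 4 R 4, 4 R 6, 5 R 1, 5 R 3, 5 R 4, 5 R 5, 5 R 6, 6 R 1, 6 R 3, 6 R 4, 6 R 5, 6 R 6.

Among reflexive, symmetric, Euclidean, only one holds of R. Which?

Reflexive: yes — every world is R-related to itself.
Symmetric: no — 2 R 1 but not 1 R 2.
Euclidean: no — 1 R 4 and 1 R 5, but not 4 R 5.
Only reflexive holds.

reflexive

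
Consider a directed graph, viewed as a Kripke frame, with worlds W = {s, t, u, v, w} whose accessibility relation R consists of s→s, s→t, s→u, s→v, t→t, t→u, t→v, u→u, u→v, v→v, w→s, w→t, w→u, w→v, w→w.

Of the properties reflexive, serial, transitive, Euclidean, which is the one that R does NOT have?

Euclidean

Reflexive: yes — every world is R-related to itself.
Serial: yes — every world has a successor (e.g. s R s).
Transitive: yes — every two-step R-path is closed by a direct edge.
Euclidean: no — s R u and s R t, but not u R t.
Only Euclidean fails.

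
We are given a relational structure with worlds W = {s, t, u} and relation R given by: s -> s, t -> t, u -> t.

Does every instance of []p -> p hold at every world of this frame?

No

The schema T characterises exactly the reflexive frames.
Reflexive: no — u is not related to itself.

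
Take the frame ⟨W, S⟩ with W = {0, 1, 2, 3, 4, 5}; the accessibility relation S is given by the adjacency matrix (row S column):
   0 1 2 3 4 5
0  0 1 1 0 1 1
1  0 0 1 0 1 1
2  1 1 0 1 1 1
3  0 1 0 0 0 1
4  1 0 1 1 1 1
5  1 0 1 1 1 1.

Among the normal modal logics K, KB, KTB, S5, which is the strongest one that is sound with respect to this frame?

Symmetric (axiom B): no — 0 S 1 but not 1 S 0.
Reflexive (axiom T): no — 0 is not related to itself.
Euclidean (axiom 5): no — 0 S 4 and 0 S 1, but not 4 S 1.
So F validates K; KB would additionally require S to be symmetric. The strongest is K.

K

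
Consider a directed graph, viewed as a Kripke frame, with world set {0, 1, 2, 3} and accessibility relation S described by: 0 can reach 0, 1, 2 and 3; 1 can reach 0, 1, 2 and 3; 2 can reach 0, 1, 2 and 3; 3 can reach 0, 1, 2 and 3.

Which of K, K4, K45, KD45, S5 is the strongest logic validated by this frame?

Transitive (axiom 4): yes — every two-step S-path is closed by a direct edge.
Euclidean (axiom 5): yes — any two successors of a common world are S-related.
Serial (axiom D): yes — every world has a successor (e.g. 0 S 0).
Reflexive (axiom T): yes — every world is S-related to itself.
So F validates K, K4, K45, KD45, S5. The strongest is S5.

S5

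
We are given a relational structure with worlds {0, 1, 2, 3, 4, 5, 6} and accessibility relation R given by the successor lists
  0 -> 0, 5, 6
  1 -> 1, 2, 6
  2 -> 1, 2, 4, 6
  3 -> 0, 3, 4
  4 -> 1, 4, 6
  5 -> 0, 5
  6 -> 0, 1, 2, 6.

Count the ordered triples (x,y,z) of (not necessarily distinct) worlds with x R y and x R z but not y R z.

15

Enumerating: (0,5,6), (0,6,5), (2,1,4), (2,4,2), (2,6,4), (3,0,3), (3,0,4), (3,4,0), (3,4,3), (4,1,4), (4,6,4), (6,0,1), (6,0,2), (6,1,0), (6,2,0).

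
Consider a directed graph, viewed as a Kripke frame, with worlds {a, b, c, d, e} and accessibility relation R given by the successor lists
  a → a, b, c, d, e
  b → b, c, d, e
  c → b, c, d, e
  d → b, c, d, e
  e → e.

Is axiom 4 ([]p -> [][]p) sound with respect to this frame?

Axiom 4 corresponds to the accessibility relation being transitive.
Transitive: yes — every two-step R-path is closed by a direct edge.

Yes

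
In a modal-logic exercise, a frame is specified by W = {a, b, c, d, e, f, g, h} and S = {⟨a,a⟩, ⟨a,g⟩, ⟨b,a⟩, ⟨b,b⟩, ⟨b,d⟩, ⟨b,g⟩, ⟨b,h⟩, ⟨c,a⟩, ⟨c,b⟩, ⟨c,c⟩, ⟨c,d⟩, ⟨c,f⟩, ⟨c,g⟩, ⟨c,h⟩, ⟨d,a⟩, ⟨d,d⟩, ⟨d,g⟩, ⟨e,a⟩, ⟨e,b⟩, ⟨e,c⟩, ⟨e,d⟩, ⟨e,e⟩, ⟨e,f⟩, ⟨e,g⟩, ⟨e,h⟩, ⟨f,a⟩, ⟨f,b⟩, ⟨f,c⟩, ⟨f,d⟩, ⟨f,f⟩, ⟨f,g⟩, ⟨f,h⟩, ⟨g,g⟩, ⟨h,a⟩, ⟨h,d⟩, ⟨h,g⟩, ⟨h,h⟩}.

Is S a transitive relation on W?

Yes

Transitive: yes — every two-step S-path is closed by a direct edge.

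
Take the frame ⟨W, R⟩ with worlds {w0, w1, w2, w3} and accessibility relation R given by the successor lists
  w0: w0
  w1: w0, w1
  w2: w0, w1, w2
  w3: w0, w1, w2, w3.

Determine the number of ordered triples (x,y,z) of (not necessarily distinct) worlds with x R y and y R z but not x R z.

R is transitive; there are no such tuples.

0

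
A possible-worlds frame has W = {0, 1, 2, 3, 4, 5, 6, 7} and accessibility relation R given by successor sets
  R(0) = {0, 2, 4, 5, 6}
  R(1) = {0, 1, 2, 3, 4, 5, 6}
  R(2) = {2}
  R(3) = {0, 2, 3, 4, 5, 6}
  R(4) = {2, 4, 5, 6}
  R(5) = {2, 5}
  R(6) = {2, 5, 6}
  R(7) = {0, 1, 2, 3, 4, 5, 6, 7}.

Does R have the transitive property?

Transitive: yes — every two-step R-path is closed by a direct edge.

Yes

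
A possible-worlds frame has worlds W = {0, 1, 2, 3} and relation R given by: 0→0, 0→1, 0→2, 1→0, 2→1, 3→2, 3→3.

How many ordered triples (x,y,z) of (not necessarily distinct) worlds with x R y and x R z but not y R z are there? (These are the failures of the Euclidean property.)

7

Enumerating: (0,1,1), (0,1,2), (0,2,0), (0,2,2), (2,1,1), (3,2,2), (3,2,3).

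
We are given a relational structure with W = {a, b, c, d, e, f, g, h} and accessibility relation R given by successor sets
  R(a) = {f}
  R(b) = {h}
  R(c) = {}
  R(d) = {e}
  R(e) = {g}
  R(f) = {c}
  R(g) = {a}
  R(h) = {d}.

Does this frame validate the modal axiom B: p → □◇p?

Axiom B corresponds to the accessibility relation being symmetric.
Symmetric: no — a R f but not f R a.

No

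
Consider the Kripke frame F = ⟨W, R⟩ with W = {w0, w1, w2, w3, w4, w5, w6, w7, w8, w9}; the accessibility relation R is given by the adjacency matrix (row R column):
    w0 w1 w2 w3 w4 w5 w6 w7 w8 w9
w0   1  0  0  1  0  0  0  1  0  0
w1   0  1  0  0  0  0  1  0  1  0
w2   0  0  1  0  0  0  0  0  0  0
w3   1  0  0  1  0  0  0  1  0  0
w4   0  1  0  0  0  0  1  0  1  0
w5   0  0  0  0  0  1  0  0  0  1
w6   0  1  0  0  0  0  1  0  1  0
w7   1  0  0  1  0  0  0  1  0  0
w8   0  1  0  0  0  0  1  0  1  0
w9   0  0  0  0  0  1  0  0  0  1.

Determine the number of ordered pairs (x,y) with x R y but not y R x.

Enumerating: (w4,w1), (w4,w6), (w4,w8).

3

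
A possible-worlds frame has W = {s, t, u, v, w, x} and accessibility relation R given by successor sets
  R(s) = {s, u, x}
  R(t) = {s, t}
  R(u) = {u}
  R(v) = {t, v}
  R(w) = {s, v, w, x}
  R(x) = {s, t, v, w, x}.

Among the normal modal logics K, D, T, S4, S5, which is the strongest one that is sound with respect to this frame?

Serial (axiom D): yes — every world has a successor (e.g. s R s).
Reflexive (axiom T): yes — every world is R-related to itself.
Transitive (axiom 4): no — s R x and x R t, but not s R t.
Euclidean (axiom 5): no — s R u and s R x, but not u R x.
So F validates K, D, T; S4 would additionally require R to be transitive. The strongest is T.

T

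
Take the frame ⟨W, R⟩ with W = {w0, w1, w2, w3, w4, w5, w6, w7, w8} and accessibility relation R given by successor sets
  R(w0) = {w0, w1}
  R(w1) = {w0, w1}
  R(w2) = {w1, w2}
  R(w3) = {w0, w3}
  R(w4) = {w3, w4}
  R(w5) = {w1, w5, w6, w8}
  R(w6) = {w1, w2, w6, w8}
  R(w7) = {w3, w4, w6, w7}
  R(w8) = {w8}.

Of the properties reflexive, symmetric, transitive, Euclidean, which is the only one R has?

reflexive

Reflexive: yes — every world is R-related to itself.
Symmetric: no — w2 R w1 but not w1 R w2.
Transitive: no — w2 R w1 and w1 R w0, but not w2 R w0.
Euclidean: no — w5 R w1 and w5 R w6, but not w1 R w6.
Only reflexive holds.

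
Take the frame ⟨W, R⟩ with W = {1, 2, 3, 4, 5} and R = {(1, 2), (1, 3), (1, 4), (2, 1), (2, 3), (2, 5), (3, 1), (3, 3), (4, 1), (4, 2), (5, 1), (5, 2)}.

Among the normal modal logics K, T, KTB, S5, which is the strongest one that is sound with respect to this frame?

K

Reflexive (axiom T): no — 1 is not related to itself.
Symmetric (axiom B): no — 2 R 3 but not 3 R 2.
Euclidean (axiom 5): no — 1 R 2 and 1 R 4, but not 2 R 4.
So F validates K; T would additionally require R to be reflexive. The strongest is K.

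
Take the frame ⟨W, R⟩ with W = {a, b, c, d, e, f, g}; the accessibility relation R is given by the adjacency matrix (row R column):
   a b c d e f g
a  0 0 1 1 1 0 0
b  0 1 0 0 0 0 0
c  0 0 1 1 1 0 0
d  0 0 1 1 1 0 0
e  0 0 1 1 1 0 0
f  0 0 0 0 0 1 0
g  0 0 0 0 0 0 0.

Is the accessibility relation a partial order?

Reflexive: no — a is not related to itself.
Transitive: yes — every two-step R-path is closed by a direct edge.
Antisymmetric: no — c R d and d R c with c ≠ d.
So R is not a partial order.

No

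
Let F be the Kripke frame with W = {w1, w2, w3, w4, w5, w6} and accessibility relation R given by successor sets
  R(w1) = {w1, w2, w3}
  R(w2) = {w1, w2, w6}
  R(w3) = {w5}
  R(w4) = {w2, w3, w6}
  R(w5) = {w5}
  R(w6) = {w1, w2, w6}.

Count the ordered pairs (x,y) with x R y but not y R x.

6

Enumerating: (w1,w3), (w3,w5), (w4,w2), (w4,w3), (w4,w6), (w6,w1).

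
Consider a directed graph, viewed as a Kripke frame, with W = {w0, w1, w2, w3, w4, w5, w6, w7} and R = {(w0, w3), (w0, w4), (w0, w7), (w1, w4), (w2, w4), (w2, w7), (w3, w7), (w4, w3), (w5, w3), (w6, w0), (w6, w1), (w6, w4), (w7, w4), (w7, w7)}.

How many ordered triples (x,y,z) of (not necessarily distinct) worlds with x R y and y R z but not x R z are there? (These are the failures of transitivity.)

Enumerating: (w1,w4,w3), (w2,w4,w3), (w3,w7,w4), (w4,w3,w7), (w5,w3,w7), (w6,w0,w3), (w6,w0,w7), (w6,w4,w3), (w7,w4,w3).

9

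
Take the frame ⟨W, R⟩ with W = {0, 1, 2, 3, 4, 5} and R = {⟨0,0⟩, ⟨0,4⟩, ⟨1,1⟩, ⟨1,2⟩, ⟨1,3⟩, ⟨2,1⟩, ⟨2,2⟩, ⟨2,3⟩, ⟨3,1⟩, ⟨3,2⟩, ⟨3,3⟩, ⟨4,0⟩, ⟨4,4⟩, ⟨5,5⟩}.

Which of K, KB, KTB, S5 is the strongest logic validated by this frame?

S5

Symmetric (axiom B): yes — every pair in R has its reverse in R.
Reflexive (axiom T): yes — every world is R-related to itself.
Euclidean (axiom 5): yes — any two successors of a common world are R-related.
So F validates K, KB, KTB, S5. The strongest is S5.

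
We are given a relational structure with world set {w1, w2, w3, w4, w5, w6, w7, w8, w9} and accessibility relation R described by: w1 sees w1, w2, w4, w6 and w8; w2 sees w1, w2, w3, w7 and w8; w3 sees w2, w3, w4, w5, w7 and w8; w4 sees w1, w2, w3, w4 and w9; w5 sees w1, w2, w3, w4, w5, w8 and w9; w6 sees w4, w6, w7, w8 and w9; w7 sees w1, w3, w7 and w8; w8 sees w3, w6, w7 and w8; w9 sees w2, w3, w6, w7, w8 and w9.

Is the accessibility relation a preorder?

No

Reflexive: yes — every world is R-related to itself.
Transitive: no — w1 R w2 and w2 R w3, but not w1 R w3.
So R is not a preorder.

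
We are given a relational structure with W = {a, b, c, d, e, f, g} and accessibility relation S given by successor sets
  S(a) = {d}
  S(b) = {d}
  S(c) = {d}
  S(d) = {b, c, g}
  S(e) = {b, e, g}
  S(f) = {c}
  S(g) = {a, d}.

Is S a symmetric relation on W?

Symmetric: no — a S d but not d S a.

No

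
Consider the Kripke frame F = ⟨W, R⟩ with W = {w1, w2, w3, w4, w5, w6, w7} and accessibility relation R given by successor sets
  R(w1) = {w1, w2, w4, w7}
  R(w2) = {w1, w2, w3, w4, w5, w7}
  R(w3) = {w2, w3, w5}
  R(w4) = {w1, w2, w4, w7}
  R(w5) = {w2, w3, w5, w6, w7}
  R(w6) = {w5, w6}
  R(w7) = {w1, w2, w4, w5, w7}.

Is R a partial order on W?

No

Reflexive: yes — every world is R-related to itself.
Transitive: no — w1 R w2 and w2 R w3, but not w1 R w3.
Antisymmetric: no — w1 R w2 and w2 R w1 with w1 ≠ w2.
So R is not a partial order.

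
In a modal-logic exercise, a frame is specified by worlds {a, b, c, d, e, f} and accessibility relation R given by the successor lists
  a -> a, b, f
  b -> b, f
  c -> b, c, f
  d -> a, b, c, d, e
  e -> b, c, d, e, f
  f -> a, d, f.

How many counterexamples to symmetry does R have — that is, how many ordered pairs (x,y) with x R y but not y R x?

11

Enumerating: (a,b), (b,f), (c,b), (c,f), (d,a), (d,b), (d,c), (e,b), (e,c), (e,f), (f,d).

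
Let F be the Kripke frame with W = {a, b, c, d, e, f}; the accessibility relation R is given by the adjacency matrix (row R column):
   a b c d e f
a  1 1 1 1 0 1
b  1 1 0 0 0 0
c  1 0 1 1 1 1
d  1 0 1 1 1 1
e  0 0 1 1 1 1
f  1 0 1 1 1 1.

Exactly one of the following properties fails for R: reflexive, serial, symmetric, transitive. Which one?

transitive

Reflexive: yes — every world is R-related to itself.
Serial: yes — every world has a successor (e.g. a R a).
Symmetric: yes — every pair in R has its reverse in R.
Transitive: no — a R c and c R e, but not a R e.
Only transitive fails.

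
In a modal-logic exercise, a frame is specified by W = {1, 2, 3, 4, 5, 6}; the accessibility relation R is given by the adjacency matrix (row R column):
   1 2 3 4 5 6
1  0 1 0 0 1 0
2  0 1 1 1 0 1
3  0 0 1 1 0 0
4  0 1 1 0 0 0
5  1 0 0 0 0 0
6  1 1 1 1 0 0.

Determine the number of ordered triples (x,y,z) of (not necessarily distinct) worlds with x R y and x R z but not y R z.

19

Enumerating: (1,2,5), (1,5,2), (1,5,5), (2,3,2), (2,3,6), (2,4,4), (2,4,6), (2,6,6), (3,4,4), (4,3,2), (5,1,1), (6,1,1), … and 7 more.
Total: 19.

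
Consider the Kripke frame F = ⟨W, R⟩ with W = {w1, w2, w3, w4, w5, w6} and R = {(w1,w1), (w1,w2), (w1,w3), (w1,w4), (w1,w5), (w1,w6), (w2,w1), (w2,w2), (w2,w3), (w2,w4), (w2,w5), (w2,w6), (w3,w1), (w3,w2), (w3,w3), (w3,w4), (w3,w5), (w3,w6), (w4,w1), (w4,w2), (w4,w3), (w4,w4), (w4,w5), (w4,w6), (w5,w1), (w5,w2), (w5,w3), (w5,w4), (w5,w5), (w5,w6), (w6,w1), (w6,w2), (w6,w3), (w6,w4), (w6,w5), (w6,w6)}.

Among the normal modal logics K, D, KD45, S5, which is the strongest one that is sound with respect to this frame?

Serial (axiom D): yes — every world has a successor (e.g. w1 R w1).
Euclidean (axiom 5): yes — any two successors of a common world are R-related.
Transitive (axiom 4): yes — every two-step R-path is closed by a direct edge.
Reflexive (axiom T): yes — every world is R-related to itself.
So F validates K, D, KD45, S5. The strongest is S5.

S5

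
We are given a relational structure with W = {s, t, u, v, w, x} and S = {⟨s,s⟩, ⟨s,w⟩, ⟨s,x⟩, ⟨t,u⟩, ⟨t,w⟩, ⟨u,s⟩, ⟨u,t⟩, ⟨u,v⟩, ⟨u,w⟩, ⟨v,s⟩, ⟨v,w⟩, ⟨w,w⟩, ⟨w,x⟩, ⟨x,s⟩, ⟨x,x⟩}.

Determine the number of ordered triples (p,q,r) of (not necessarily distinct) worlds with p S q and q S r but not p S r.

Enumerating: (t,u,s), (t,u,t), (t,u,v), (t,w,x), (u,s,x), (u,t,u), (u,w,x), (v,s,x), (v,w,x), (w,x,s), (x,s,w).

11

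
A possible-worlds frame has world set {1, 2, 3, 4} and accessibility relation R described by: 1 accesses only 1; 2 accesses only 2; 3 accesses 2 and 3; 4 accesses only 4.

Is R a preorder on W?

Reflexive: yes — every world is R-related to itself.
Transitive: yes — every two-step R-path is closed by a direct edge.
So R is a preorder.

Yes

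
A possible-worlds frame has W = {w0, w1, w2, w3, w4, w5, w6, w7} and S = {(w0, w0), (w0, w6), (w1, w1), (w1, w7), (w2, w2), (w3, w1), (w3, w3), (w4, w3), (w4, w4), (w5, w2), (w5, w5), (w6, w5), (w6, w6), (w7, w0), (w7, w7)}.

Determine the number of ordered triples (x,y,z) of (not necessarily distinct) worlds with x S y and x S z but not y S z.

7

Enumerating: (w0,w6,w0), (w1,w7,w1), (w3,w1,w3), (w4,w3,w4), (w5,w2,w5), (w6,w5,w6), (w7,w0,w7).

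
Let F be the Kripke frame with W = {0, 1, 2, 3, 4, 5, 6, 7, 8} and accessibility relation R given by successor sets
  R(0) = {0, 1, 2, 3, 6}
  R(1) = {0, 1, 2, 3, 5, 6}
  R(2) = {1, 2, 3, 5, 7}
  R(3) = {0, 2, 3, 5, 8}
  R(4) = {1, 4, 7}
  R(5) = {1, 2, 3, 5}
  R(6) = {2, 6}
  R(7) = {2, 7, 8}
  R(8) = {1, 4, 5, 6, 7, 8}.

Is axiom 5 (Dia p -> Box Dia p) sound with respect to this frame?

Axiom 5 corresponds to the accessibility relation being Euclidean.
Euclidean: no — 0 R 2 and 0 R 6, but not 2 R 6.

No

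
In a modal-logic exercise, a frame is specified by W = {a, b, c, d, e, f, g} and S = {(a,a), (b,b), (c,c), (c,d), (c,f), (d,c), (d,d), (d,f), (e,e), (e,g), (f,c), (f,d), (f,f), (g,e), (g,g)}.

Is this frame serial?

Yes

Serial: yes — every world has a successor (e.g. a S a).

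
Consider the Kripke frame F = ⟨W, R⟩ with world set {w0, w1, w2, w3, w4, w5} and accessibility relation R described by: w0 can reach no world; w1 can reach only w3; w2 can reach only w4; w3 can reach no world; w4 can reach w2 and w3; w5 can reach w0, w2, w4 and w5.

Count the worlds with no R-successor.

2

Enumerating: w0, w3.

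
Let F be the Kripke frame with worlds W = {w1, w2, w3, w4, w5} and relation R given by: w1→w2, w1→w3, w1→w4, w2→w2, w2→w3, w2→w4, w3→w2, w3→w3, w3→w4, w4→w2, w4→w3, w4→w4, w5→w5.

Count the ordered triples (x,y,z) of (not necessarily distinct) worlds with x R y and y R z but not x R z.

R is transitive; there are no such tuples.

0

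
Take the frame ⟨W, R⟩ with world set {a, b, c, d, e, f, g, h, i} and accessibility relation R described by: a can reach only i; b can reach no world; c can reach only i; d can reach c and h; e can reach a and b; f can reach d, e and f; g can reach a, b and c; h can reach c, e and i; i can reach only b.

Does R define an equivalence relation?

No

Reflexive: no — a is not related to itself.
Symmetric: no — a R i but not i R a.
Transitive: no — a R i and i R b, but not a R b.
So R is not an equivalence relation.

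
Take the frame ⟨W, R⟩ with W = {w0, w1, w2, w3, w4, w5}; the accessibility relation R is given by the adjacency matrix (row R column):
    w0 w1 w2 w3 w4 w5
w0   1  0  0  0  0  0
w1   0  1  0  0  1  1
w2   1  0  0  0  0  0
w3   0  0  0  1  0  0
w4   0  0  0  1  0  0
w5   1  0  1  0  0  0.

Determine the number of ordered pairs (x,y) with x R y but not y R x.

Enumerating: (w1,w4), (w1,w5), (w2,w0), (w4,w3), (w5,w0), (w5,w2).

6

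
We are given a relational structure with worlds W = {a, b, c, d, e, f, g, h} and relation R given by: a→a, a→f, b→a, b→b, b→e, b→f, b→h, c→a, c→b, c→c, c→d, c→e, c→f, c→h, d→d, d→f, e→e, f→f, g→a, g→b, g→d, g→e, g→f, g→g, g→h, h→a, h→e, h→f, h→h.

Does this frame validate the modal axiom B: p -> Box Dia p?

By correspondence theory, B is valid on a frame iff R is symmetric.
Symmetric: no — a R f but not f R a.

No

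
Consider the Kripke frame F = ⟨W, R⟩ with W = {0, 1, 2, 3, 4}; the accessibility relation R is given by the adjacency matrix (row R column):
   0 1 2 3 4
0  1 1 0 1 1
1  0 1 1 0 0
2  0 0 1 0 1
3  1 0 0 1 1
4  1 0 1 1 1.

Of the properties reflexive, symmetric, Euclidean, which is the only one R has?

Reflexive: yes — every world is R-related to itself.
Symmetric: no — 0 R 1 but not 1 R 0.
Euclidean: no — 0 R 1 and 0 R 3, but not 1 R 3.
Only reflexive holds.

reflexive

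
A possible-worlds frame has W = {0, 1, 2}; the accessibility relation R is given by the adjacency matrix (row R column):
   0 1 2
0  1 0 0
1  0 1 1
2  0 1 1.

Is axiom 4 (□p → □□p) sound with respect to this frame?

The schema 4 characterises exactly the transitive frames.
Transitive: yes — every two-step R-path is closed by a direct edge.

Yes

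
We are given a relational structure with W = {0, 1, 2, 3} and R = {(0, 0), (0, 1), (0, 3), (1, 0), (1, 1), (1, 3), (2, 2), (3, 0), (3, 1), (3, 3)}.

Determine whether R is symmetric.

Yes

Symmetric: yes — every pair in R has its reverse in R.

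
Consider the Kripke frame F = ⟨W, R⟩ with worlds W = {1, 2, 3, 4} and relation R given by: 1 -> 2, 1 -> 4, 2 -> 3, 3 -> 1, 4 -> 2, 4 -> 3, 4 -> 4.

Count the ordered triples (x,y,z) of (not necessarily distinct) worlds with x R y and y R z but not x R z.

6

Enumerating: (1,2,3), (1,4,3), (2,3,1), (3,1,2), (3,1,4), (4,3,1).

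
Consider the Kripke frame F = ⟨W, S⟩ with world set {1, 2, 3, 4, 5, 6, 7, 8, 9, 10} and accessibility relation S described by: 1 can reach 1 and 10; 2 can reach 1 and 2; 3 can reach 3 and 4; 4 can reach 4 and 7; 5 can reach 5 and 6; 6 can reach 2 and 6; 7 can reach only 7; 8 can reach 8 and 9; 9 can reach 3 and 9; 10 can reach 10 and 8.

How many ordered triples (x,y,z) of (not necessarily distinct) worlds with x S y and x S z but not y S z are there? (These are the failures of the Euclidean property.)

9

Enumerating: (1,10,1), (10,8,10), (2,1,2), (3,4,3), (4,7,4), (5,6,5), (6,2,6), (8,9,8), (9,3,9).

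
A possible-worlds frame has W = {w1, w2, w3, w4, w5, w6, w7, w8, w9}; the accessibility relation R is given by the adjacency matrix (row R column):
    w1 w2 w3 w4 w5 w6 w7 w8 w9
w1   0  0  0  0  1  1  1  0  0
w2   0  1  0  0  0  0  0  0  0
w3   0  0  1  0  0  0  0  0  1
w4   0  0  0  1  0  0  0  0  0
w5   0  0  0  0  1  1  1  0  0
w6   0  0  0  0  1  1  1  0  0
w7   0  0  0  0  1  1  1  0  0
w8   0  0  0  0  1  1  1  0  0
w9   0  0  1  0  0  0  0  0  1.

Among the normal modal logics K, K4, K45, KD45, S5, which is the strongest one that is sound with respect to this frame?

KD45

Transitive (axiom 4): yes — every two-step R-path is closed by a direct edge.
Euclidean (axiom 5): yes — any two successors of a common world are R-related.
Serial (axiom D): yes — every world has a successor (e.g. w1 R w5).
Reflexive (axiom T): no — w1 is not related to itself.
So F validates K, K4, K45, KD45; S5 would additionally require R to be reflexive. The strongest is KD45.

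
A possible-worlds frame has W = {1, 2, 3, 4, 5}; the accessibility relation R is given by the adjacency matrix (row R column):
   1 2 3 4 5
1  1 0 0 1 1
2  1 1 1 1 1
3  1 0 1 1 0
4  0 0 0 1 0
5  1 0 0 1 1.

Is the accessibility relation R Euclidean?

Euclidean: no — 1 R 4 and 1 R 5, but not 4 R 5.

No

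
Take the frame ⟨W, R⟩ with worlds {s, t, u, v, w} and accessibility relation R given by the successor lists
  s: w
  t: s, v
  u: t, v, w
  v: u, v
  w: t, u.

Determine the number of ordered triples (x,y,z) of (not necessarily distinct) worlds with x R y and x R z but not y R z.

14

Enumerating: (s,w,w), (t,s,s), (t,s,v), (t,v,s), (u,t,t), (u,t,w), (u,v,t), (u,v,w), (u,w,v), (u,w,w), (v,u,u), (w,t,t), (w,t,u), (w,u,u).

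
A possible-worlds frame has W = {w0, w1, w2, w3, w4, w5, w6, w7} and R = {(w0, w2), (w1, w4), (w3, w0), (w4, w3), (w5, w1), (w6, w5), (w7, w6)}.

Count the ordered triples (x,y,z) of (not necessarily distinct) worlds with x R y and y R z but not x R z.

6

Enumerating: (w1,w4,w3), (w3,w0,w2), (w4,w3,w0), (w5,w1,w4), (w6,w5,w1), (w7,w6,w5).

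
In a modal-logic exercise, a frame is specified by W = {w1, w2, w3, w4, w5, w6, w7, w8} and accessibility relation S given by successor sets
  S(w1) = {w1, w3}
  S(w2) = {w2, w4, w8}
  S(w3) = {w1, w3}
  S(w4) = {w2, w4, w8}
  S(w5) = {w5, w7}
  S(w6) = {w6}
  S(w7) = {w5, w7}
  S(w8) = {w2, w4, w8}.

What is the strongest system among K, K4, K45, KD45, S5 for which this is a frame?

S5

Transitive (axiom 4): yes — every two-step S-path is closed by a direct edge.
Euclidean (axiom 5): yes — any two successors of a common world are S-related.
Serial (axiom D): yes — every world has a successor (e.g. w1 S w1).
Reflexive (axiom T): yes — every world is S-related to itself.
So F validates K, K4, K45, KD45, S5. The strongest is S5.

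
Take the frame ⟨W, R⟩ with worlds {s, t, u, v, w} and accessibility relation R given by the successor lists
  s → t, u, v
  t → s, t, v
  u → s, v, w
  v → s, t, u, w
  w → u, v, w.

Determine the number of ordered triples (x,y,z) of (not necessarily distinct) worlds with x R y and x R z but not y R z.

Enumerating: (s,t,u), (s,u,t), (s,u,u), (s,v,v), (t,s,s), (t,v,v), (u,s,s), (u,s,w), (u,v,v), (u,w,s), (v,s,s), (v,s,w), … and 8 more.
Total: 20.

20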